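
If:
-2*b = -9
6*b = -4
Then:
No Solution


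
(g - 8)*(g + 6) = g^2 - 2*g - 48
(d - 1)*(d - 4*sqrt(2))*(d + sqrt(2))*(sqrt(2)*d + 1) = sqrt(2)*d^4 - 5*d^3 - sqrt(2)*d^3 - 11*sqrt(2)*d^2 + 5*d^2 - 8*d + 11*sqrt(2)*d + 8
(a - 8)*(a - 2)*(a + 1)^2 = a^4 - 8*a^3 - 3*a^2 + 22*a + 16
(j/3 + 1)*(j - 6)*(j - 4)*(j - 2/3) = j^4/3 - 23*j^3/9 - 4*j^2/9 + 76*j/3 - 16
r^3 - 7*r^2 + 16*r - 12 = (r - 3)*(r - 2)^2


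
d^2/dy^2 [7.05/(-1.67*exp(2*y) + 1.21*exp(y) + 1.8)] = (7.05*(3.34*exp(y) - 1.21)*(6.68*exp(y) - 2.42)*exp(y) + (47.094*exp(y) - 8.5305)*(-1.67*exp(2*y) + 1.21*exp(y) + 1.8))*exp(y)/(-1.67*exp(2*y) + 1.21*exp(y) + 1.8)^3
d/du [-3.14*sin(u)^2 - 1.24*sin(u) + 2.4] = -(6.28*sin(u) + 1.24)*cos(u)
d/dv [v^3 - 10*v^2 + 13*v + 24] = 3*v^2 - 20*v + 13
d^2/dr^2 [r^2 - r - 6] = 2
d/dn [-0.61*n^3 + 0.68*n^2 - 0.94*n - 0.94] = -1.83*n^2 + 1.36*n - 0.94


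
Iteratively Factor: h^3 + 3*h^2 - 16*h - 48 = (h - 4)*(h^2 + 7*h + 12) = (h - 4)*(h + 4)*(h + 3)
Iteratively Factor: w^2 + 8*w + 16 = (w + 4)*(w + 4)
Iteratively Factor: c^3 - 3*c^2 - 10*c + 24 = (c + 3)*(c^2 - 6*c + 8) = (c - 2)*(c + 3)*(c - 4)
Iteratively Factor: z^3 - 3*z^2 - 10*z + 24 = (z - 2)*(z^2 - z - 12) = (z - 4)*(z - 2)*(z + 3)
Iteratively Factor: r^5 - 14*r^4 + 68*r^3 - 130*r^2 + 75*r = (r - 5)*(r^4 - 9*r^3 + 23*r^2 - 15*r) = r*(r - 5)*(r^3 - 9*r^2 + 23*r - 15) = r*(r - 5)^2*(r^2 - 4*r + 3) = r*(r - 5)^2*(r - 1)*(r - 3)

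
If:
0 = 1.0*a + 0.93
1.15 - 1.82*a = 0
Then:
No Solution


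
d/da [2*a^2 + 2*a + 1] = 4*a + 2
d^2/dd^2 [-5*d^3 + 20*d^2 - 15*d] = 40 - 30*d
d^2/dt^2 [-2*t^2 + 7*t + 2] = -4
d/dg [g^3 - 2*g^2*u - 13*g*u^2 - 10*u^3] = 3*g^2 - 4*g*u - 13*u^2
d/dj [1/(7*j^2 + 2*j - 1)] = 2*(-7*j - 1)/(7*j^2 + 2*j - 1)^2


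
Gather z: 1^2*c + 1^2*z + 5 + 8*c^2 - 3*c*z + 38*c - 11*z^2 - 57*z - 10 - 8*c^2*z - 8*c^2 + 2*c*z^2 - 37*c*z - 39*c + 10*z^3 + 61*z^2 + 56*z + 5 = 10*z^3 + z^2*(2*c + 50) + z*(-8*c^2 - 40*c)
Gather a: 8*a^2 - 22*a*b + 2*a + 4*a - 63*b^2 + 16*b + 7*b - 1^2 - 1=8*a^2 + a*(6 - 22*b) - 63*b^2 + 23*b - 2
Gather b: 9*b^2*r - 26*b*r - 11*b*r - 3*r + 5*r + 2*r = 9*b^2*r - 37*b*r + 4*r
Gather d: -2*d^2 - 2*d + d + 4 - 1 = -2*d^2 - d + 3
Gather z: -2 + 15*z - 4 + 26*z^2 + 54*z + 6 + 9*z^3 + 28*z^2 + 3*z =9*z^3 + 54*z^2 + 72*z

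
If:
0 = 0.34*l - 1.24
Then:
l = 3.65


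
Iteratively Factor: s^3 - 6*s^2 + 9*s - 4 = (s - 1)*(s^2 - 5*s + 4) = (s - 1)^2*(s - 4)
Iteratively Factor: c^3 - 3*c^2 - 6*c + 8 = (c - 4)*(c^2 + c - 2) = (c - 4)*(c - 1)*(c + 2)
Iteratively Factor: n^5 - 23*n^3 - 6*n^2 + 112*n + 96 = (n + 4)*(n^4 - 4*n^3 - 7*n^2 + 22*n + 24) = (n - 4)*(n + 4)*(n^3 - 7*n - 6) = (n - 4)*(n + 2)*(n + 4)*(n^2 - 2*n - 3) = (n - 4)*(n + 1)*(n + 2)*(n + 4)*(n - 3)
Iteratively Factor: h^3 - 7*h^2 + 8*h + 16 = (h - 4)*(h^2 - 3*h - 4) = (h - 4)*(h + 1)*(h - 4)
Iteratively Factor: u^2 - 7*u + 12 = (u - 3)*(u - 4)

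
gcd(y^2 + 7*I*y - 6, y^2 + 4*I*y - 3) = y + I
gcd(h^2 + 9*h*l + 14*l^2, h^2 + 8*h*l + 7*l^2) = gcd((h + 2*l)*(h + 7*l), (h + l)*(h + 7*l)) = h + 7*l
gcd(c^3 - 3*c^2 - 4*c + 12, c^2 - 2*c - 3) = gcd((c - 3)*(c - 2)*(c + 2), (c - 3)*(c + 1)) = c - 3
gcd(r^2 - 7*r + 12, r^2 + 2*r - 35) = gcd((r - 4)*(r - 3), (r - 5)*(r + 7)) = 1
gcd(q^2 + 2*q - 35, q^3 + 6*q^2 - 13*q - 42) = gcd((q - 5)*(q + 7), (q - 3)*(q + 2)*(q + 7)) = q + 7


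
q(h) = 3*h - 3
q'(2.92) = 3.00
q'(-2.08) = 3.00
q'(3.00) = 3.00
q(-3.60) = -13.80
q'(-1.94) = 3.00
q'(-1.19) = 3.00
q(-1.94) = -8.82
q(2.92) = 5.76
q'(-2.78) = 3.00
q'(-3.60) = 3.00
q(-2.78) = -11.34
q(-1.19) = -6.57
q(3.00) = 6.00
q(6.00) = 15.00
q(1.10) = 0.30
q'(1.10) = 3.00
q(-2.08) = -9.24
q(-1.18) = -6.54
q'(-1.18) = 3.00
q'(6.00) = 3.00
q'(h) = 3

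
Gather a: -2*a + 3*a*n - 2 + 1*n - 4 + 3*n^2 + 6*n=a*(3*n - 2) + 3*n^2 + 7*n - 6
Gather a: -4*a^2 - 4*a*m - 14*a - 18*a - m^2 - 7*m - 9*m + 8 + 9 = -4*a^2 + a*(-4*m - 32) - m^2 - 16*m + 17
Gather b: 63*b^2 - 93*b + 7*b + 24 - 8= 63*b^2 - 86*b + 16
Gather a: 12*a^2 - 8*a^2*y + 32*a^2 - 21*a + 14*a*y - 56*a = a^2*(44 - 8*y) + a*(14*y - 77)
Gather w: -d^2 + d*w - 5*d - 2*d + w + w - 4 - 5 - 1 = -d^2 - 7*d + w*(d + 2) - 10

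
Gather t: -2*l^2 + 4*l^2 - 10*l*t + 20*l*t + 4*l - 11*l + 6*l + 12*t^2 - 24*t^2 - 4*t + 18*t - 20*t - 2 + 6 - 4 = 2*l^2 - l - 12*t^2 + t*(10*l - 6)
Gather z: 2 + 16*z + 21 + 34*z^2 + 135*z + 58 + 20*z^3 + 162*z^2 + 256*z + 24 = 20*z^3 + 196*z^2 + 407*z + 105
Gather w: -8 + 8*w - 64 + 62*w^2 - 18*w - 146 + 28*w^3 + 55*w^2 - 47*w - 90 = 28*w^3 + 117*w^2 - 57*w - 308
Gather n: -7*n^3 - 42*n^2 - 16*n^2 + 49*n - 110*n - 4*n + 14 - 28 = -7*n^3 - 58*n^2 - 65*n - 14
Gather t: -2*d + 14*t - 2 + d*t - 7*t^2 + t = -2*d - 7*t^2 + t*(d + 15) - 2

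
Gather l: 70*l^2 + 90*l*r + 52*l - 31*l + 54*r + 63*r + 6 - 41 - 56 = 70*l^2 + l*(90*r + 21) + 117*r - 91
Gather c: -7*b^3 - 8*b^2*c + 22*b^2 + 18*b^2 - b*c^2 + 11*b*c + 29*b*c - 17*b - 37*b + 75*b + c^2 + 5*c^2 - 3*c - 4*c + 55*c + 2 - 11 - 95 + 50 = -7*b^3 + 40*b^2 + 21*b + c^2*(6 - b) + c*(-8*b^2 + 40*b + 48) - 54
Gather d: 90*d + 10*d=100*d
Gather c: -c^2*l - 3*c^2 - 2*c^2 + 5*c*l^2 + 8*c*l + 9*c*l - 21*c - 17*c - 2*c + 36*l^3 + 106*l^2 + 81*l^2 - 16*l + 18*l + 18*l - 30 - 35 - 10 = c^2*(-l - 5) + c*(5*l^2 + 17*l - 40) + 36*l^3 + 187*l^2 + 20*l - 75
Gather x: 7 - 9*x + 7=14 - 9*x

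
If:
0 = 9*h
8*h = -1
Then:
No Solution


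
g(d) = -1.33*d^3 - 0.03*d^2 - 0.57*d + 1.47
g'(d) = -3.99*d^2 - 0.06*d - 0.57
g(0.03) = 1.45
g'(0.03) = -0.58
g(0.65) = 0.72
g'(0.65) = -2.29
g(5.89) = -274.70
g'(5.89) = -139.34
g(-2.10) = 14.85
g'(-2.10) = -18.04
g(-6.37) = 347.66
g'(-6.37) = -162.09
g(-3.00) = 38.82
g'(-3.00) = -36.30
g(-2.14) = 15.59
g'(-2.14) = -18.71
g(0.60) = 0.83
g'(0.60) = -2.04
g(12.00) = -2307.93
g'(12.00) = -575.85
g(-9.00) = 973.74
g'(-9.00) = -323.22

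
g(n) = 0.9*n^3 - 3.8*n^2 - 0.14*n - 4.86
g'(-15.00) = 721.36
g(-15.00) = -3895.26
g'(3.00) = 1.36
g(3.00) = -15.18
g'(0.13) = -1.08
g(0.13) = -4.94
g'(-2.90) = 44.61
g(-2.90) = -58.36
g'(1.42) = -5.49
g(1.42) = -10.14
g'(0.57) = -3.59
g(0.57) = -6.01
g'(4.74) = 24.50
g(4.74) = 4.95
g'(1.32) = -5.47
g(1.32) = -9.60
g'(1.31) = -5.46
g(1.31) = -9.54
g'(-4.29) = 82.16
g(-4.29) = -145.25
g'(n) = 2.7*n^2 - 7.6*n - 0.14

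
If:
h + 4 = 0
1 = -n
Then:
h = -4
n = -1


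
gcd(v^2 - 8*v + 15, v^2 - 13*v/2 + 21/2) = v - 3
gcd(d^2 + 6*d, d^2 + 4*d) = d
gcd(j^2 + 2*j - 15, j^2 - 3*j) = j - 3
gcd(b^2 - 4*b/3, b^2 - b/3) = b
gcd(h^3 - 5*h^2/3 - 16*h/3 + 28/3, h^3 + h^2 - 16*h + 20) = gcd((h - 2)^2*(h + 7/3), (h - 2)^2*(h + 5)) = h^2 - 4*h + 4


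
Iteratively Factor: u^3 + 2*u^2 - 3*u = (u + 3)*(u^2 - u) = u*(u + 3)*(u - 1)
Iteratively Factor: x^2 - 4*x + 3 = (x - 1)*(x - 3)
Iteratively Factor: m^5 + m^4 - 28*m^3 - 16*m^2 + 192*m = (m + 4)*(m^4 - 3*m^3 - 16*m^2 + 48*m) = (m + 4)^2*(m^3 - 7*m^2 + 12*m) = (m - 3)*(m + 4)^2*(m^2 - 4*m) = (m - 4)*(m - 3)*(m + 4)^2*(m)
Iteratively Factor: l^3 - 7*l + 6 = (l - 1)*(l^2 + l - 6) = (l - 1)*(l + 3)*(l - 2)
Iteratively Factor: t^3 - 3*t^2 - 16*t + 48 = (t - 3)*(t^2 - 16) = (t - 3)*(t + 4)*(t - 4)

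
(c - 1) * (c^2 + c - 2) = c^3 - 3*c + 2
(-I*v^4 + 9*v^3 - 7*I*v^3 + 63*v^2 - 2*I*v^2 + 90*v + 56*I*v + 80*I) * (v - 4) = -I*v^5 + 9*v^4 - 3*I*v^4 + 27*v^3 + 26*I*v^3 - 162*v^2 + 64*I*v^2 - 360*v - 144*I*v - 320*I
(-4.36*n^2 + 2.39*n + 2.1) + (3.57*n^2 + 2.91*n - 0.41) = -0.79*n^2 + 5.3*n + 1.69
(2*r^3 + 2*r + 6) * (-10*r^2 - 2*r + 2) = -20*r^5 - 4*r^4 - 16*r^3 - 64*r^2 - 8*r + 12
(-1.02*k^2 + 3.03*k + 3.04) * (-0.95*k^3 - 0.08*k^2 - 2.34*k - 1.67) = 0.969*k^5 - 2.7969*k^4 - 0.7436*k^3 - 5.63*k^2 - 12.1737*k - 5.0768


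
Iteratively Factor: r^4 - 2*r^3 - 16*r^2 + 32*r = (r + 4)*(r^3 - 6*r^2 + 8*r) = (r - 2)*(r + 4)*(r^2 - 4*r) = r*(r - 2)*(r + 4)*(r - 4)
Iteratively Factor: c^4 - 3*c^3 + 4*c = (c - 2)*(c^3 - c^2 - 2*c) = (c - 2)^2*(c^2 + c) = (c - 2)^2*(c + 1)*(c)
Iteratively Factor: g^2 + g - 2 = (g + 2)*(g - 1)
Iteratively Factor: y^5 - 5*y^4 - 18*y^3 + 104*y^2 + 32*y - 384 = (y - 3)*(y^4 - 2*y^3 - 24*y^2 + 32*y + 128) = (y - 4)*(y - 3)*(y^3 + 2*y^2 - 16*y - 32) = (y - 4)*(y - 3)*(y + 4)*(y^2 - 2*y - 8) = (y - 4)^2*(y - 3)*(y + 4)*(y + 2)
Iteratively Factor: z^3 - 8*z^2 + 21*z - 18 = (z - 2)*(z^2 - 6*z + 9) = (z - 3)*(z - 2)*(z - 3)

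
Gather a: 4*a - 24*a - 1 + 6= 5 - 20*a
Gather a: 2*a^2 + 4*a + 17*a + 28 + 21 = 2*a^2 + 21*a + 49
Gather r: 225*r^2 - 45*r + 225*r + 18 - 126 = 225*r^2 + 180*r - 108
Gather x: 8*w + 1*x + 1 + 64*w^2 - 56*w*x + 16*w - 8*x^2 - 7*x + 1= 64*w^2 + 24*w - 8*x^2 + x*(-56*w - 6) + 2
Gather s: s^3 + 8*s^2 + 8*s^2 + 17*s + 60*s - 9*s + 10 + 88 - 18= s^3 + 16*s^2 + 68*s + 80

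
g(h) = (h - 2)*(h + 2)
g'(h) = 2*h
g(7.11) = 46.55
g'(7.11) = 14.22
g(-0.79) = -3.38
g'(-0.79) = -1.58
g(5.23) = 23.35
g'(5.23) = 10.46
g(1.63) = -1.34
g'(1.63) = 3.26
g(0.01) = -4.00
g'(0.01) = 0.02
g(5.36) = 24.73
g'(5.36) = 10.72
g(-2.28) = 1.20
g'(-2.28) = -4.56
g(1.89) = -0.43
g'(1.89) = 3.78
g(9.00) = 77.00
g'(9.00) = 18.00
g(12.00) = 140.00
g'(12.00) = 24.00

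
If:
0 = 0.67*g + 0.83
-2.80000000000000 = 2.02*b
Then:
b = -1.39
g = -1.24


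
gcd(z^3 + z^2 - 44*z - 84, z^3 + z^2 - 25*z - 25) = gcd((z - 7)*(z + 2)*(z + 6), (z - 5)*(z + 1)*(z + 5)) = 1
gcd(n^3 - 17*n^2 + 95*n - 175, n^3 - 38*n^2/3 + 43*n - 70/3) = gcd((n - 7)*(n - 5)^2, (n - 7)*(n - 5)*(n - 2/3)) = n^2 - 12*n + 35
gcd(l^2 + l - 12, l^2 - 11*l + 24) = l - 3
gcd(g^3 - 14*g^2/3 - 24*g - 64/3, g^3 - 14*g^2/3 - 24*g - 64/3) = g^3 - 14*g^2/3 - 24*g - 64/3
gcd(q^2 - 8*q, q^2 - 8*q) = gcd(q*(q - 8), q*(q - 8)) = q^2 - 8*q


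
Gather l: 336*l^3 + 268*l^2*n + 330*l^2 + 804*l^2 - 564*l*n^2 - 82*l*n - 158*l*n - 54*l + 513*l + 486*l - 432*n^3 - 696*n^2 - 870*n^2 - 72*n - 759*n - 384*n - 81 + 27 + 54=336*l^3 + l^2*(268*n + 1134) + l*(-564*n^2 - 240*n + 945) - 432*n^3 - 1566*n^2 - 1215*n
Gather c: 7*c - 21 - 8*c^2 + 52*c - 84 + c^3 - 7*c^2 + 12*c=c^3 - 15*c^2 + 71*c - 105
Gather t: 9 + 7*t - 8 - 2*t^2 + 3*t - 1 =-2*t^2 + 10*t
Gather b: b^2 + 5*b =b^2 + 5*b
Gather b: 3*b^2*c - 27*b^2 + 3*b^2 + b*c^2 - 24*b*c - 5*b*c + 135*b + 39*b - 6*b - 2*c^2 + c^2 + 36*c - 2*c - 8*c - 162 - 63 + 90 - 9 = b^2*(3*c - 24) + b*(c^2 - 29*c + 168) - c^2 + 26*c - 144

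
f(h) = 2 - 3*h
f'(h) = -3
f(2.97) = -6.91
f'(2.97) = -3.00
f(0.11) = 1.67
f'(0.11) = -3.00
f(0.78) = -0.34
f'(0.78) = -3.00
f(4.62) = -11.86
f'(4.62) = -3.00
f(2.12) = -4.36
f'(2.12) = -3.00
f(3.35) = -8.05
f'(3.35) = -3.00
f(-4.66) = 15.98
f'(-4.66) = -3.00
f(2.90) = -6.70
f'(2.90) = -3.00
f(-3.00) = 11.00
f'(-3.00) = -3.00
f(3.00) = -7.00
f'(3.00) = -3.00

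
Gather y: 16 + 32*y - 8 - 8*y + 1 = 24*y + 9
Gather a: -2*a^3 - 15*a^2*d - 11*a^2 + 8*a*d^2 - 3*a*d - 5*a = -2*a^3 + a^2*(-15*d - 11) + a*(8*d^2 - 3*d - 5)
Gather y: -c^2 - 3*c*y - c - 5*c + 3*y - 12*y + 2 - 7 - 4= -c^2 - 6*c + y*(-3*c - 9) - 9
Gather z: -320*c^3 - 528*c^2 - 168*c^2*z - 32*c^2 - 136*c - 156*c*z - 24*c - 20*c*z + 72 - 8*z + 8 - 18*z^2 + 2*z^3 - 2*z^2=-320*c^3 - 560*c^2 - 160*c + 2*z^3 - 20*z^2 + z*(-168*c^2 - 176*c - 8) + 80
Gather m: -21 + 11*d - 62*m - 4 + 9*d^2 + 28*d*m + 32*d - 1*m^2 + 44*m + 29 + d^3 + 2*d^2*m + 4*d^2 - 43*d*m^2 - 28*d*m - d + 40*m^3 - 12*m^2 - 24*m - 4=d^3 + 13*d^2 + 42*d + 40*m^3 + m^2*(-43*d - 13) + m*(2*d^2 - 42)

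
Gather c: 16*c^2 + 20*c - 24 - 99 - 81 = 16*c^2 + 20*c - 204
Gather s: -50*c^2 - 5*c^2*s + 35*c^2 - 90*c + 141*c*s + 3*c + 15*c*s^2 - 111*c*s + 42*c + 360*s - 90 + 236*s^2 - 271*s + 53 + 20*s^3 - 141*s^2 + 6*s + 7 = -15*c^2 - 45*c + 20*s^3 + s^2*(15*c + 95) + s*(-5*c^2 + 30*c + 95) - 30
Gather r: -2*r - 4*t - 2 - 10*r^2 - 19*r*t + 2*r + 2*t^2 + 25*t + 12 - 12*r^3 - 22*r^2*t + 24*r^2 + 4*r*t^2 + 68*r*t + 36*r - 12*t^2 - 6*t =-12*r^3 + r^2*(14 - 22*t) + r*(4*t^2 + 49*t + 36) - 10*t^2 + 15*t + 10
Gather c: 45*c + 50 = 45*c + 50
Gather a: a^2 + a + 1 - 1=a^2 + a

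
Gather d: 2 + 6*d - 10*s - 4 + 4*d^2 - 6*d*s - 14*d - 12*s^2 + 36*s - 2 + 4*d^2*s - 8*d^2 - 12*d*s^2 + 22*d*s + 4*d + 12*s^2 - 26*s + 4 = d^2*(4*s - 4) + d*(-12*s^2 + 16*s - 4)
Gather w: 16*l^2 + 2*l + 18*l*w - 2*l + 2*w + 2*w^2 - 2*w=16*l^2 + 18*l*w + 2*w^2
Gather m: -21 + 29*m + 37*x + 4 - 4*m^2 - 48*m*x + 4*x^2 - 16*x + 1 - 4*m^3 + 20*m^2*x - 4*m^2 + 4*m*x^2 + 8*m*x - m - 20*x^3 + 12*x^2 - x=-4*m^3 + m^2*(20*x - 8) + m*(4*x^2 - 40*x + 28) - 20*x^3 + 16*x^2 + 20*x - 16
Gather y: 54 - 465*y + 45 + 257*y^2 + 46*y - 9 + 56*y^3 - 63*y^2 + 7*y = 56*y^3 + 194*y^2 - 412*y + 90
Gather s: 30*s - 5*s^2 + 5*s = -5*s^2 + 35*s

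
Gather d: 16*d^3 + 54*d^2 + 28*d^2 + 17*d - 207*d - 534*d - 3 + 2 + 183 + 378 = 16*d^3 + 82*d^2 - 724*d + 560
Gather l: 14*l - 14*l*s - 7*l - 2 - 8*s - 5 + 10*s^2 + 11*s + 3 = l*(7 - 14*s) + 10*s^2 + 3*s - 4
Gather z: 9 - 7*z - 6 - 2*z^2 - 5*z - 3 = -2*z^2 - 12*z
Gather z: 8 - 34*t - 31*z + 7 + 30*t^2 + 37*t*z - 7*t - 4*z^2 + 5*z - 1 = 30*t^2 - 41*t - 4*z^2 + z*(37*t - 26) + 14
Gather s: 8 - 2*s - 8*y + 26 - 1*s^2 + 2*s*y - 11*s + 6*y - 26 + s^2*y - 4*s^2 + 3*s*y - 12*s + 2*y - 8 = s^2*(y - 5) + s*(5*y - 25)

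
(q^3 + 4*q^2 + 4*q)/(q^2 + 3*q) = (q^2 + 4*q + 4)/(q + 3)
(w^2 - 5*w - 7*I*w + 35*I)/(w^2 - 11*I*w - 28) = (w - 5)/(w - 4*I)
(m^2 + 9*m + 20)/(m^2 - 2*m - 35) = (m + 4)/(m - 7)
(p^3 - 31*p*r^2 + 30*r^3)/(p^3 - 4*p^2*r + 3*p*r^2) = (p^2 + p*r - 30*r^2)/(p*(p - 3*r))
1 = 1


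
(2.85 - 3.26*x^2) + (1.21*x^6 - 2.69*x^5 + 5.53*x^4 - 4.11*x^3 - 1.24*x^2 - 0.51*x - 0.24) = 1.21*x^6 - 2.69*x^5 + 5.53*x^4 - 4.11*x^3 - 4.5*x^2 - 0.51*x + 2.61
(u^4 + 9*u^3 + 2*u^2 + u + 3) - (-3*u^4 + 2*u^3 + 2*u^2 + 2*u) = 4*u^4 + 7*u^3 - u + 3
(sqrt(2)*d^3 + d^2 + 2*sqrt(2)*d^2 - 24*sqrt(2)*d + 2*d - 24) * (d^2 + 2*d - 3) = sqrt(2)*d^5 + d^4 + 4*sqrt(2)*d^4 - 23*sqrt(2)*d^3 + 4*d^3 - 54*sqrt(2)*d^2 - 23*d^2 - 54*d + 72*sqrt(2)*d + 72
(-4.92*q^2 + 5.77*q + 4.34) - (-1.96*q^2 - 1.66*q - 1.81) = -2.96*q^2 + 7.43*q + 6.15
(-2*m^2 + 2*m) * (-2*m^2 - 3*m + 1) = 4*m^4 + 2*m^3 - 8*m^2 + 2*m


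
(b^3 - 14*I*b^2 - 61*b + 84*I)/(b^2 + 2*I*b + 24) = (b^2 - 10*I*b - 21)/(b + 6*I)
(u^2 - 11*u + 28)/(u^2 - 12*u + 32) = (u - 7)/(u - 8)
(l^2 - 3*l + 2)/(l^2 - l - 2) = (l - 1)/(l + 1)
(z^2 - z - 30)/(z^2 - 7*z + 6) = (z + 5)/(z - 1)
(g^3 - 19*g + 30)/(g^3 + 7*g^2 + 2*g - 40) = (g - 3)/(g + 4)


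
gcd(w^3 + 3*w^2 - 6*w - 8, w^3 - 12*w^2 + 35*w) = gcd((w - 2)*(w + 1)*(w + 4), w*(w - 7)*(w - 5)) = 1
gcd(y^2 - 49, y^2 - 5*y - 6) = 1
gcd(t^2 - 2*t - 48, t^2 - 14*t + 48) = t - 8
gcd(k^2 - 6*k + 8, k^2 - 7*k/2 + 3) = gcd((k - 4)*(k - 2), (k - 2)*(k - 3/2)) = k - 2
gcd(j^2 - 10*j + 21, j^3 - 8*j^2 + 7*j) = j - 7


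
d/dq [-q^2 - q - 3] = -2*q - 1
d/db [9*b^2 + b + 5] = 18*b + 1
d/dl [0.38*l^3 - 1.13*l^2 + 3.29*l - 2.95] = 1.14*l^2 - 2.26*l + 3.29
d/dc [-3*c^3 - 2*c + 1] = -9*c^2 - 2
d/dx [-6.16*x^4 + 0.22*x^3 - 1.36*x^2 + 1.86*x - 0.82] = -24.64*x^3 + 0.66*x^2 - 2.72*x + 1.86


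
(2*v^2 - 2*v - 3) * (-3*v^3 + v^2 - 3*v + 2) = -6*v^5 + 8*v^4 + v^3 + 7*v^2 + 5*v - 6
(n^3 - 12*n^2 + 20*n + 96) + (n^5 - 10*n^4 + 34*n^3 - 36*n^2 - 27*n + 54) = n^5 - 10*n^4 + 35*n^3 - 48*n^2 - 7*n + 150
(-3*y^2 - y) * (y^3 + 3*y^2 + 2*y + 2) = -3*y^5 - 10*y^4 - 9*y^3 - 8*y^2 - 2*y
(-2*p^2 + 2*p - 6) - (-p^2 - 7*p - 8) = -p^2 + 9*p + 2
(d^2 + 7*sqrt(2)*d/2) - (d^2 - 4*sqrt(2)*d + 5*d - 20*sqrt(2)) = -5*d + 15*sqrt(2)*d/2 + 20*sqrt(2)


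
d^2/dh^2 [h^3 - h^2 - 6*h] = 6*h - 2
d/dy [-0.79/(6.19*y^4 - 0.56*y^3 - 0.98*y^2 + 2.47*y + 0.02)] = (19.5604*y^3 - 1.3272*y^2 - 1.5484*y + 1.9513)/(6.19*y^4 - 0.56*y^3 - 0.98*y^2 + 2.47*y + 0.02)^2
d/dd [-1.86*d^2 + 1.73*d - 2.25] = 1.73 - 3.72*d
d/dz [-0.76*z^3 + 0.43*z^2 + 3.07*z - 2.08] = -2.28*z^2 + 0.86*z + 3.07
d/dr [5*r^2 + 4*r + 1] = 10*r + 4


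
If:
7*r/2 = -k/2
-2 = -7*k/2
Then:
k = 4/7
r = -4/49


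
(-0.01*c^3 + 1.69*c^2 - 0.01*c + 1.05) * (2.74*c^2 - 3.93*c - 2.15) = -0.0274*c^5 + 4.6699*c^4 - 6.6476*c^3 - 0.7172*c^2 - 4.105*c - 2.2575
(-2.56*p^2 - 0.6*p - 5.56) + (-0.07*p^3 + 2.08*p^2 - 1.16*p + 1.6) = -0.07*p^3 - 0.48*p^2 - 1.76*p - 3.96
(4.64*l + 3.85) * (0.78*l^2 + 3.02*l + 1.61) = 3.6192*l^3 + 17.0158*l^2 + 19.0974*l + 6.1985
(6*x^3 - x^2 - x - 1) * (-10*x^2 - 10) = -60*x^5 + 10*x^4 - 50*x^3 + 20*x^2 + 10*x + 10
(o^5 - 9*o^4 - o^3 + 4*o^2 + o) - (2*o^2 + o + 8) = o^5 - 9*o^4 - o^3 + 2*o^2 - 8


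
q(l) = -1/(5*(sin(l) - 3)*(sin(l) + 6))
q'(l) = cos(l)/(5*(sin(l) - 3)*(sin(l) + 6)^2) + cos(l)/(5*(sin(l) - 3)^2*(sin(l) + 6)) = (2*sin(l) + 3)*cos(l)/(5*(sin(l) - 3)^2*(sin(l) + 6)^2)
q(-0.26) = 0.01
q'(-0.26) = 0.00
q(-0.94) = 0.01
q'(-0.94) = 0.00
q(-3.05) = 0.01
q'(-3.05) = -0.00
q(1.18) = 0.01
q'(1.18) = 0.00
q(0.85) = 0.01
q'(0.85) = 0.00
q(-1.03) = 0.01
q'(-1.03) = 0.00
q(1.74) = 0.01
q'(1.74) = -0.00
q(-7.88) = 0.01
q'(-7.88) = -0.00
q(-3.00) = 0.01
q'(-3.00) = 0.00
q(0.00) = 0.01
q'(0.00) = 0.00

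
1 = 1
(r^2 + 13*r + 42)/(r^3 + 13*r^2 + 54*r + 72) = (r + 7)/(r^2 + 7*r + 12)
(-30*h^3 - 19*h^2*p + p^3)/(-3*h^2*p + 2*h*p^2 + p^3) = (-10*h^2 - 3*h*p + p^2)/(p*(-h + p))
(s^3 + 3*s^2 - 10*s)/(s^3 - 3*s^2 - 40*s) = (s - 2)/(s - 8)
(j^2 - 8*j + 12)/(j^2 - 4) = (j - 6)/(j + 2)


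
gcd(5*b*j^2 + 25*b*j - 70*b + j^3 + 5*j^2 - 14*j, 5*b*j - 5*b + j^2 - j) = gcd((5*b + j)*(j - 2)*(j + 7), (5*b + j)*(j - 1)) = 5*b + j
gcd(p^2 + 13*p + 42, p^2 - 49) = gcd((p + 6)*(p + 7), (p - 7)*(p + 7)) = p + 7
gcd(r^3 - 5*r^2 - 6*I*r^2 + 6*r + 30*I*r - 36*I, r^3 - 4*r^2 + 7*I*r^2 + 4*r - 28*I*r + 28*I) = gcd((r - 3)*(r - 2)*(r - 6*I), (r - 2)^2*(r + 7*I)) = r - 2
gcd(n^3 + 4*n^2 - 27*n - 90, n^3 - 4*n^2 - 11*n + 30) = n^2 - 2*n - 15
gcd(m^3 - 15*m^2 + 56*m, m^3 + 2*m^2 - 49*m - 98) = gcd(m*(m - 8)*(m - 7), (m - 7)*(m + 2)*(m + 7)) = m - 7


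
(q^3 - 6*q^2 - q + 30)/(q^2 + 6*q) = (q^3 - 6*q^2 - q + 30)/(q*(q + 6))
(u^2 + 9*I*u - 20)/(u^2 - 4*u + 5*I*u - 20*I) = (u + 4*I)/(u - 4)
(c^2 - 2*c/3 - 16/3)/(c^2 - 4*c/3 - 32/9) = 3*(c + 2)/(3*c + 4)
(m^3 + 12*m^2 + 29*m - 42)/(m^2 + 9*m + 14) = (m^2 + 5*m - 6)/(m + 2)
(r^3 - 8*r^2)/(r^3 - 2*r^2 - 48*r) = r/(r + 6)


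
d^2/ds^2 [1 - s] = 0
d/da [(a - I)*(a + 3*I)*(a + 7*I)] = 3*a^2 + 18*I*a - 11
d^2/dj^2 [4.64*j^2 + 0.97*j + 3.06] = 9.28000000000000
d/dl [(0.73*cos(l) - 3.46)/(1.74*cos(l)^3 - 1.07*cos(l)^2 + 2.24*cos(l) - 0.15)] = (2.5404*cos(l)^3 - 18.8423*cos(l)^2 + 7.4044*cos(l) - 7.6409)*sin(l)/(3.0276*cos(l)^6 - 3.7236*cos(l)^5 + 8.9401*cos(l)^4 - 5.3156*cos(l)^3 + 5.3386*cos(l)^2 - 0.672*cos(l) + 0.0225)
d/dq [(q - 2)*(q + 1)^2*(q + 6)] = 4*q^3 + 18*q^2 - 6*q - 20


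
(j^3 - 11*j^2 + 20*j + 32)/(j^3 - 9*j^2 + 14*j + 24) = (j - 8)/(j - 6)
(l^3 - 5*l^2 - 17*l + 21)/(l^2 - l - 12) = (l^2 - 8*l + 7)/(l - 4)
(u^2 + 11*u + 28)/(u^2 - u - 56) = (u + 4)/(u - 8)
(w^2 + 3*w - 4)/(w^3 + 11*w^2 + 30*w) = (w^2 + 3*w - 4)/(w*(w^2 + 11*w + 30))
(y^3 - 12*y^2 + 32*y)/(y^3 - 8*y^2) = (y - 4)/y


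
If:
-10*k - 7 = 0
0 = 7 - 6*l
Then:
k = -7/10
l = 7/6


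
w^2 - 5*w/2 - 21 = (w - 6)*(w + 7/2)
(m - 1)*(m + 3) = m^2 + 2*m - 3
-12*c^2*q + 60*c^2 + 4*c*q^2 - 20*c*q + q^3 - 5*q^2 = (-2*c + q)*(6*c + q)*(q - 5)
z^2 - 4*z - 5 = (z - 5)*(z + 1)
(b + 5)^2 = b^2 + 10*b + 25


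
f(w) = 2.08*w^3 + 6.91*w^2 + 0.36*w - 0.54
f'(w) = 6.24*w^2 + 13.82*w + 0.36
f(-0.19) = -0.37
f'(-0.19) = -2.04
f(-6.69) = -316.47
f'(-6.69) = 187.18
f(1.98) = 43.41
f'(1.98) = 52.19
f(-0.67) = 1.70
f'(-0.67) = -6.10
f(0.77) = 4.78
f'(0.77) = 14.70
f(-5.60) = -151.14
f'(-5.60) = 118.65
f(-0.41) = 0.33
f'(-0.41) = -4.26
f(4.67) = 363.68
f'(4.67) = 200.99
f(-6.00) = -203.22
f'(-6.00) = 142.08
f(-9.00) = -960.39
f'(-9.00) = 381.42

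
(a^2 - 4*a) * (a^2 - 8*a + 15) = a^4 - 12*a^3 + 47*a^2 - 60*a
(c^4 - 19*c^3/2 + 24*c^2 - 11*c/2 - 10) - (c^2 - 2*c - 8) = c^4 - 19*c^3/2 + 23*c^2 - 7*c/2 - 2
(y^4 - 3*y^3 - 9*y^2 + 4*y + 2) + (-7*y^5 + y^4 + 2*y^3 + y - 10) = -7*y^5 + 2*y^4 - y^3 - 9*y^2 + 5*y - 8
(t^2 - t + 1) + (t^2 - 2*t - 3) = 2*t^2 - 3*t - 2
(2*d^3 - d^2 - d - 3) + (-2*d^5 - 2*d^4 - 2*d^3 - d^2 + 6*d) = -2*d^5 - 2*d^4 - 2*d^2 + 5*d - 3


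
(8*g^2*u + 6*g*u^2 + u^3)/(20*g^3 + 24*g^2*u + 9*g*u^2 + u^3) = u*(4*g + u)/(10*g^2 + 7*g*u + u^2)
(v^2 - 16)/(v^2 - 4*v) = (v + 4)/v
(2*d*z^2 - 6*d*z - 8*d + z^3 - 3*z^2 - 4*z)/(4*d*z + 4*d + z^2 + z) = (2*d*z - 8*d + z^2 - 4*z)/(4*d + z)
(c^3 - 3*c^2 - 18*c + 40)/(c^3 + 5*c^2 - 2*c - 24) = (c - 5)/(c + 3)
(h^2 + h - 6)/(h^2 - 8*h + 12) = (h + 3)/(h - 6)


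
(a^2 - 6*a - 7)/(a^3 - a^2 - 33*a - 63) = (a + 1)/(a^2 + 6*a + 9)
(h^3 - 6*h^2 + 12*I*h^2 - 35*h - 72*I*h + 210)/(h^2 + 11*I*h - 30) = (h^2 + h*(-6 + 7*I) - 42*I)/(h + 6*I)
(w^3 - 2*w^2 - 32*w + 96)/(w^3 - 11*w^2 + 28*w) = (w^2 + 2*w - 24)/(w*(w - 7))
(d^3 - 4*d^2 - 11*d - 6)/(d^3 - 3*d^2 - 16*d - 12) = (d + 1)/(d + 2)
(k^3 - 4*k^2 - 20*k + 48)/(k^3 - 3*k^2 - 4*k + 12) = (k^2 - 2*k - 24)/(k^2 - k - 6)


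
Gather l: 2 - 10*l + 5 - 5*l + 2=9 - 15*l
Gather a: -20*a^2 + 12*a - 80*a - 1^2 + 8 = -20*a^2 - 68*a + 7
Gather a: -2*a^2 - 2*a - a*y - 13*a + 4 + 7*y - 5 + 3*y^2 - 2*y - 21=-2*a^2 + a*(-y - 15) + 3*y^2 + 5*y - 22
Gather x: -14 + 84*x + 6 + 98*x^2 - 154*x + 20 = 98*x^2 - 70*x + 12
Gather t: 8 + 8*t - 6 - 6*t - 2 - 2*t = 0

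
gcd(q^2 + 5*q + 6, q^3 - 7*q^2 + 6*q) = 1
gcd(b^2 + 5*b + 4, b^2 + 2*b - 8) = b + 4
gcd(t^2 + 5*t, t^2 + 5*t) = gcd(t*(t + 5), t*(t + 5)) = t^2 + 5*t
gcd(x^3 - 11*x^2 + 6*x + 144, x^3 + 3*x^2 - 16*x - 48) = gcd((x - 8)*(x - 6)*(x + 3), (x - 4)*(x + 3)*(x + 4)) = x + 3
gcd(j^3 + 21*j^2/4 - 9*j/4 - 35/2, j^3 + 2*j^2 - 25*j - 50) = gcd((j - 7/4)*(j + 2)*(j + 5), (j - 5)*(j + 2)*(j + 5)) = j^2 + 7*j + 10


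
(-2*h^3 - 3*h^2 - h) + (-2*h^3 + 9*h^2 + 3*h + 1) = -4*h^3 + 6*h^2 + 2*h + 1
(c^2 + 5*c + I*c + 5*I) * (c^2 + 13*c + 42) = c^4 + 18*c^3 + I*c^3 + 107*c^2 + 18*I*c^2 + 210*c + 107*I*c + 210*I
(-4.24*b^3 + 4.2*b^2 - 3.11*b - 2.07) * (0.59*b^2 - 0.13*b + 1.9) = -2.5016*b^5 + 3.0292*b^4 - 10.4369*b^3 + 7.163*b^2 - 5.6399*b - 3.933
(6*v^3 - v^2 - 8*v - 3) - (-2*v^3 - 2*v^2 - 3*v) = 8*v^3 + v^2 - 5*v - 3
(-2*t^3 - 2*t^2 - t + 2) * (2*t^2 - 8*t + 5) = -4*t^5 + 12*t^4 + 4*t^3 + 2*t^2 - 21*t + 10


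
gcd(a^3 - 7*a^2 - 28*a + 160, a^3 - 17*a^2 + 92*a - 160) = a^2 - 12*a + 32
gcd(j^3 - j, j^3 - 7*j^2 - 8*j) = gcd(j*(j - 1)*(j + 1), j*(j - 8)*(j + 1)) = j^2 + j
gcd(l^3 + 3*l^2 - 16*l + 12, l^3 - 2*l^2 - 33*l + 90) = l + 6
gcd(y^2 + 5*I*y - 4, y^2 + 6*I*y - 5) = y + I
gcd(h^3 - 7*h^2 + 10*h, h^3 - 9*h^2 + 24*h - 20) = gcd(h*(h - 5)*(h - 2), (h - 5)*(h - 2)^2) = h^2 - 7*h + 10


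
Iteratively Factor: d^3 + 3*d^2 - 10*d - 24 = (d - 3)*(d^2 + 6*d + 8) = (d - 3)*(d + 4)*(d + 2)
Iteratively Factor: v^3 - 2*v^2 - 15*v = (v)*(v^2 - 2*v - 15) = v*(v + 3)*(v - 5)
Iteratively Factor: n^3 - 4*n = (n + 2)*(n^2 - 2*n) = n*(n + 2)*(n - 2)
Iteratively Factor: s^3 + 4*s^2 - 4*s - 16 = (s - 2)*(s^2 + 6*s + 8) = (s - 2)*(s + 2)*(s + 4)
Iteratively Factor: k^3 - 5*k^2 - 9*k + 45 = (k - 5)*(k^2 - 9) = (k - 5)*(k - 3)*(k + 3)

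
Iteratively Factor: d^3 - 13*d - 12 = (d + 3)*(d^2 - 3*d - 4) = (d + 1)*(d + 3)*(d - 4)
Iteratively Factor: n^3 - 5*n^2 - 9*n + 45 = (n + 3)*(n^2 - 8*n + 15) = (n - 3)*(n + 3)*(n - 5)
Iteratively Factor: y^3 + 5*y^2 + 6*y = (y + 2)*(y^2 + 3*y) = y*(y + 2)*(y + 3)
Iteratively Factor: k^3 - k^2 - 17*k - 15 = (k - 5)*(k^2 + 4*k + 3) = (k - 5)*(k + 1)*(k + 3)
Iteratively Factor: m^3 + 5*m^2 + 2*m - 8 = (m + 2)*(m^2 + 3*m - 4) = (m + 2)*(m + 4)*(m - 1)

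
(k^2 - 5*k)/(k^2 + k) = (k - 5)/(k + 1)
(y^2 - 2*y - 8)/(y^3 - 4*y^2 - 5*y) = (-y^2 + 2*y + 8)/(y*(-y^2 + 4*y + 5))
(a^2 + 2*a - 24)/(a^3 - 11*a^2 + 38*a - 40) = (a + 6)/(a^2 - 7*a + 10)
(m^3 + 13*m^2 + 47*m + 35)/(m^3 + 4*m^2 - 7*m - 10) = (m + 7)/(m - 2)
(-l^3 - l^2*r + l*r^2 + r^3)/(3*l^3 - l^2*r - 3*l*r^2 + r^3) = (l + r)/(-3*l + r)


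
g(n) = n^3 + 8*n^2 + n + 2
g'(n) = 3*n^2 + 16*n + 1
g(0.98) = 11.60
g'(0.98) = 19.56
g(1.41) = 22.12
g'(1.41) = 29.52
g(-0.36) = 2.63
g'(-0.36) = -4.37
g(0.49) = 4.53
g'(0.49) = 9.56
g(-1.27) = 11.58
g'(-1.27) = -14.48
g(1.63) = 29.22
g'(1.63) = 35.05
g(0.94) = 10.84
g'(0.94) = 18.69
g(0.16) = 2.37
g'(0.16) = 3.64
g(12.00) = 2894.00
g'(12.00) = 625.00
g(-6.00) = 68.00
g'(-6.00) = 13.00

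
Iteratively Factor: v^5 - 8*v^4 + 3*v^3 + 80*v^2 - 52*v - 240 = (v - 3)*(v^4 - 5*v^3 - 12*v^2 + 44*v + 80) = (v - 3)*(v + 2)*(v^3 - 7*v^2 + 2*v + 40) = (v - 3)*(v + 2)^2*(v^2 - 9*v + 20) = (v - 5)*(v - 3)*(v + 2)^2*(v - 4)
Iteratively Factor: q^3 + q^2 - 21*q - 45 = (q - 5)*(q^2 + 6*q + 9) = (q - 5)*(q + 3)*(q + 3)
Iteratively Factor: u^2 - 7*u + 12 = (u - 3)*(u - 4)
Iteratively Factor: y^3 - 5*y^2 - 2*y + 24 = (y - 3)*(y^2 - 2*y - 8) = (y - 4)*(y - 3)*(y + 2)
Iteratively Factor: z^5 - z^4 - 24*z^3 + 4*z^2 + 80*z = (z - 5)*(z^4 + 4*z^3 - 4*z^2 - 16*z) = z*(z - 5)*(z^3 + 4*z^2 - 4*z - 16) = z*(z - 5)*(z + 2)*(z^2 + 2*z - 8) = z*(z - 5)*(z + 2)*(z + 4)*(z - 2)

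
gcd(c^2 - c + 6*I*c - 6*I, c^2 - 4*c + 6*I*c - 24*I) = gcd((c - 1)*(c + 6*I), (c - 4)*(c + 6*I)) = c + 6*I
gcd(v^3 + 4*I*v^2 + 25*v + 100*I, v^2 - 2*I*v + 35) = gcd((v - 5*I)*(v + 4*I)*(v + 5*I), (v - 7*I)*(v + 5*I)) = v + 5*I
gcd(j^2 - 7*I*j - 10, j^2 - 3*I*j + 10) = j - 5*I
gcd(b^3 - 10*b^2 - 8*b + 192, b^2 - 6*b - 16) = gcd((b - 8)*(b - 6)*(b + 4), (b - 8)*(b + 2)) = b - 8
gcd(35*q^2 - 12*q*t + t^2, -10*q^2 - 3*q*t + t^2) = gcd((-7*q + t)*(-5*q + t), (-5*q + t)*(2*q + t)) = 5*q - t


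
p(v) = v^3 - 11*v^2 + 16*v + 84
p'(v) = 3*v^2 - 22*v + 16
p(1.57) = 85.88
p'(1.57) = -11.15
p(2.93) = 61.60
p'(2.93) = -22.71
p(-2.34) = -26.48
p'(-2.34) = 83.91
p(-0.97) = 57.22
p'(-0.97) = 40.16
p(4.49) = 24.60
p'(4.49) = -22.30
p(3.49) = 48.37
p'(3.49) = -24.24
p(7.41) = 5.44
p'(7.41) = 17.70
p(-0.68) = 67.72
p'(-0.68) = 32.35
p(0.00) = 84.00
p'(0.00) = 16.00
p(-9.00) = -1680.00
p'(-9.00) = 457.00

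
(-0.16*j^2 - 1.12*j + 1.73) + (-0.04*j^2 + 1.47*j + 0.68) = -0.2*j^2 + 0.35*j + 2.41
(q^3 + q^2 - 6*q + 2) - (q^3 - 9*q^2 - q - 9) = 10*q^2 - 5*q + 11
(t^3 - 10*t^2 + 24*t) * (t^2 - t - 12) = t^5 - 11*t^4 + 22*t^3 + 96*t^2 - 288*t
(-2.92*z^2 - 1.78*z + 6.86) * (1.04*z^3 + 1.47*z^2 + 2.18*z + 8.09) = -3.0368*z^5 - 6.1436*z^4 - 1.8478*z^3 - 17.419*z^2 + 0.554600000000002*z + 55.4974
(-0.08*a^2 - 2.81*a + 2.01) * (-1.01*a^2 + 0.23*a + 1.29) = 0.0808*a^4 + 2.8197*a^3 - 2.7796*a^2 - 3.1626*a + 2.5929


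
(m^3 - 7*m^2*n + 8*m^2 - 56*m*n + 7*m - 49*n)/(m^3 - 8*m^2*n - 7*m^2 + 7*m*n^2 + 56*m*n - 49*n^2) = (m^2 + 8*m + 7)/(m^2 - m*n - 7*m + 7*n)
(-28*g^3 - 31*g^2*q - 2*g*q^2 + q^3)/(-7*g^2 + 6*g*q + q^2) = (-28*g^3 - 31*g^2*q - 2*g*q^2 + q^3)/(-7*g^2 + 6*g*q + q^2)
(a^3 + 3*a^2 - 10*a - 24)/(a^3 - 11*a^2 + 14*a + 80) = (a^2 + a - 12)/(a^2 - 13*a + 40)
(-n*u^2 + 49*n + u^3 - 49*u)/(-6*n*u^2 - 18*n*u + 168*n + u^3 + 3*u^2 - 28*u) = (-n*u + 7*n + u^2 - 7*u)/(-6*n*u + 24*n + u^2 - 4*u)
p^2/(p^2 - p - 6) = p^2/(p^2 - p - 6)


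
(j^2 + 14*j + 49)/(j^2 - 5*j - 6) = (j^2 + 14*j + 49)/(j^2 - 5*j - 6)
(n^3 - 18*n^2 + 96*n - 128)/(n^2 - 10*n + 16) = n - 8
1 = 1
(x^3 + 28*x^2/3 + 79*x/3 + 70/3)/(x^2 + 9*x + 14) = (3*x^2 + 22*x + 35)/(3*(x + 7))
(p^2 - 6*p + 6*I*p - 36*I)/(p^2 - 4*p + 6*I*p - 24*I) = (p - 6)/(p - 4)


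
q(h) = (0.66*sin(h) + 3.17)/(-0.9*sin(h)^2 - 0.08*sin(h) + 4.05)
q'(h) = (1.8*sin(h)*cos(h) + 0.08*cos(h))*(0.66*sin(h) + 3.17)/(-0.9*sin(h)^2 - 0.08*sin(h) + 4.05)^2 + 0.66*cos(h)/(-0.9*sin(h)^2 - 0.08*sin(h) + 4.05)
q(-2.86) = 0.75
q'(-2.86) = -0.08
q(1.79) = 1.22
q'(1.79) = -0.20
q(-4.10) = 1.10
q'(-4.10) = -0.40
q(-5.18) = 1.15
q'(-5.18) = 0.36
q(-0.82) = 0.74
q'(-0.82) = -0.05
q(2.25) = 1.07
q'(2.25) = -0.41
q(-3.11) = 0.78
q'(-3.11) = -0.17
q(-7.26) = 0.75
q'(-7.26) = -0.06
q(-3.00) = 0.76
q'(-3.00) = -0.13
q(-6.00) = 0.85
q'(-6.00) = 0.28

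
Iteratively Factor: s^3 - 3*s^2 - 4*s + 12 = (s - 3)*(s^2 - 4) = (s - 3)*(s - 2)*(s + 2)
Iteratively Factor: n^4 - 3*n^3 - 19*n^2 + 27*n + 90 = (n - 3)*(n^3 - 19*n - 30) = (n - 3)*(n + 3)*(n^2 - 3*n - 10) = (n - 3)*(n + 2)*(n + 3)*(n - 5)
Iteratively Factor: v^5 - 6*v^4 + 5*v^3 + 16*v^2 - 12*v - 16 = (v + 1)*(v^4 - 7*v^3 + 12*v^2 + 4*v - 16) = (v - 2)*(v + 1)*(v^3 - 5*v^2 + 2*v + 8) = (v - 2)^2*(v + 1)*(v^2 - 3*v - 4) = (v - 2)^2*(v + 1)^2*(v - 4)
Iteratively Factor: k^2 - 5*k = (k - 5)*(k)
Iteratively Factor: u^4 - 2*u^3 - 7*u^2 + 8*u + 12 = (u - 3)*(u^3 + u^2 - 4*u - 4) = (u - 3)*(u + 2)*(u^2 - u - 2) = (u - 3)*(u - 2)*(u + 2)*(u + 1)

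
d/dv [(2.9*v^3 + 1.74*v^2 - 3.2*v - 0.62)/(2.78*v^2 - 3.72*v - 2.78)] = (8.062*v^4 - 21.576*v^3 - 21.7628*v^2 - 6.2272*v + 6.5896)/(7.7284*v^4 - 20.6832*v^3 - 1.6184*v^2 + 20.6832*v + 7.7284)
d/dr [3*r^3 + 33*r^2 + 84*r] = 9*r^2 + 66*r + 84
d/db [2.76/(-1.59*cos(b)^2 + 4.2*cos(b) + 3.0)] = (11.592 - 8.7768*cos(b))*sin(b)/(-1.59*cos(b)^2 + 4.2*cos(b) + 3.0)^2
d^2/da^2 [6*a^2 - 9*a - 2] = 12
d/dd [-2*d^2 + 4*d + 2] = 4 - 4*d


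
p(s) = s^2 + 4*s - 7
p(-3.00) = -10.00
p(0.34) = -5.52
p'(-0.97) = 2.06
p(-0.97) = -9.94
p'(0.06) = 4.12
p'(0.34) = 4.68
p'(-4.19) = -4.38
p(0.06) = -6.76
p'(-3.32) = -2.64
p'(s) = 2*s + 4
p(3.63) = 20.70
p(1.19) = -0.82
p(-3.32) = -9.26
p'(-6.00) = -8.00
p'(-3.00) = -2.00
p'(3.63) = 11.26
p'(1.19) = 6.38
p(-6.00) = 5.00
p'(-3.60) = -3.20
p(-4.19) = -6.20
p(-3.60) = -8.44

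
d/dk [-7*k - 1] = -7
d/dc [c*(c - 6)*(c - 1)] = 3*c^2 - 14*c + 6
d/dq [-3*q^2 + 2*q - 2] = 2 - 6*q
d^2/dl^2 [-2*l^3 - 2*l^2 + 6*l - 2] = -12*l - 4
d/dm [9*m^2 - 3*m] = 18*m - 3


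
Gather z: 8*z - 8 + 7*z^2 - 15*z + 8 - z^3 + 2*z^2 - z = -z^3 + 9*z^2 - 8*z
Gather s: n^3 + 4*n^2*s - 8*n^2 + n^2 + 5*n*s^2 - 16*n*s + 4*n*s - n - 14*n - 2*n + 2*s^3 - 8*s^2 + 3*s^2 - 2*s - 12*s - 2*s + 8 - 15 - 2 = n^3 - 7*n^2 - 17*n + 2*s^3 + s^2*(5*n - 5) + s*(4*n^2 - 12*n - 16) - 9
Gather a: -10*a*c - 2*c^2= -10*a*c - 2*c^2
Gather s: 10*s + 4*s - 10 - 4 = 14*s - 14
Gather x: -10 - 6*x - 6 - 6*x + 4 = -12*x - 12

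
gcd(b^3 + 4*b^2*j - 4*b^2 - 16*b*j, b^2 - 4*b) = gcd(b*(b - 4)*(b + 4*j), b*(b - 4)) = b^2 - 4*b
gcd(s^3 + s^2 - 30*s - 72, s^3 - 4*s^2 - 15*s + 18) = s^2 - 3*s - 18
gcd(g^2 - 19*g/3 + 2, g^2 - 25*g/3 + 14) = g - 6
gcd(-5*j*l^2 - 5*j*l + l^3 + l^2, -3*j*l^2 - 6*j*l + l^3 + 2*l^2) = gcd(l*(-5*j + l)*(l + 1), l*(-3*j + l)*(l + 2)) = l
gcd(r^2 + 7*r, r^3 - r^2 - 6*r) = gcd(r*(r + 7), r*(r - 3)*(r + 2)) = r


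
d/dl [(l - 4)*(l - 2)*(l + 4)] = 3*l^2 - 4*l - 16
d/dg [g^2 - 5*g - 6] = 2*g - 5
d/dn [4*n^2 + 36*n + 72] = 8*n + 36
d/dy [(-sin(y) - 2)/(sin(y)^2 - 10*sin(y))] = (cos(y) + 4/tan(y) - 20*cos(y)/sin(y)^2)/(sin(y) - 10)^2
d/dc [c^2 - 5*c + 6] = 2*c - 5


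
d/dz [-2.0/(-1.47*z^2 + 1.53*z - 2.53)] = (3.06 - 5.88*z)/(1.47*z^2 - 1.53*z + 2.53)^2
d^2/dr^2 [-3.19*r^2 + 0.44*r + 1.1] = -6.38000000000000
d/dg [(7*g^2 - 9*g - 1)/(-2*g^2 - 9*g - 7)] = 3*(-27*g^2 - 34*g + 18)/(4*g^4 + 36*g^3 + 109*g^2 + 126*g + 49)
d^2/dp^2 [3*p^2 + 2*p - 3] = 6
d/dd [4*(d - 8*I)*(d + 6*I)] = 8*d - 8*I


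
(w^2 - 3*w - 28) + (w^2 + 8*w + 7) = 2*w^2 + 5*w - 21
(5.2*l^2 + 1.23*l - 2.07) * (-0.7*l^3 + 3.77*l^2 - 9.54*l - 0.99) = -3.64*l^5 + 18.743*l^4 - 43.5219*l^3 - 24.6861*l^2 + 18.5301*l + 2.0493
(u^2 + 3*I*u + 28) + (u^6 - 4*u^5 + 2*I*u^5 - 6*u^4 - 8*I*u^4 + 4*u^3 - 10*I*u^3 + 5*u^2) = u^6 - 4*u^5 + 2*I*u^5 - 6*u^4 - 8*I*u^4 + 4*u^3 - 10*I*u^3 + 6*u^2 + 3*I*u + 28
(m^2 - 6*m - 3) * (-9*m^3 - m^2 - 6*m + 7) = -9*m^5 + 53*m^4 + 27*m^3 + 46*m^2 - 24*m - 21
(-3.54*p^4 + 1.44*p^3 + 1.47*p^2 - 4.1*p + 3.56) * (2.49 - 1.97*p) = 6.9738*p^5 - 11.6514*p^4 + 0.689700000000001*p^3 + 11.7373*p^2 - 17.2222*p + 8.8644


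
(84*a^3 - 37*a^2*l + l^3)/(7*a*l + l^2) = 12*a^2/l - 7*a + l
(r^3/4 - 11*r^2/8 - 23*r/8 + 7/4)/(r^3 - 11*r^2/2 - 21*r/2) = (2*r^2 + 3*r - 2)/(4*r*(2*r + 3))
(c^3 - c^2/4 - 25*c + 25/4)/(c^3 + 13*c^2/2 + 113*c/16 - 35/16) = 4*(c - 5)/(4*c + 7)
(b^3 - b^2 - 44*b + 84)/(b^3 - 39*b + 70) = (b - 6)/(b - 5)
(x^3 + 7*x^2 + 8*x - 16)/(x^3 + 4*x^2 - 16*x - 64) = (x - 1)/(x - 4)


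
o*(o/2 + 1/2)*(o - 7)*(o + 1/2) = o^4/2 - 11*o^3/4 - 5*o^2 - 7*o/4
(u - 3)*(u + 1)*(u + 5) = u^3 + 3*u^2 - 13*u - 15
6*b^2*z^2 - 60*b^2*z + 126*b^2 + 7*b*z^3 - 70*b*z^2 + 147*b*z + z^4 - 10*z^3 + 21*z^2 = (b + z)*(6*b + z)*(z - 7)*(z - 3)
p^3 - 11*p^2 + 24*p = p*(p - 8)*(p - 3)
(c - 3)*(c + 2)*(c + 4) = c^3 + 3*c^2 - 10*c - 24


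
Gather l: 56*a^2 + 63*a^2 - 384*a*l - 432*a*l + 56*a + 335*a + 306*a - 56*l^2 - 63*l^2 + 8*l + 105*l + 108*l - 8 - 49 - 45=119*a^2 + 697*a - 119*l^2 + l*(221 - 816*a) - 102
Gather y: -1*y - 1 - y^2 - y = -y^2 - 2*y - 1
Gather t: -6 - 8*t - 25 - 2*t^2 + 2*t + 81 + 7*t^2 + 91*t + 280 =5*t^2 + 85*t + 330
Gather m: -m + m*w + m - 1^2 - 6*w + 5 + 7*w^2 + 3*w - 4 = m*w + 7*w^2 - 3*w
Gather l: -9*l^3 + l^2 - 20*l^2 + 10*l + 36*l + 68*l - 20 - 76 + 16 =-9*l^3 - 19*l^2 + 114*l - 80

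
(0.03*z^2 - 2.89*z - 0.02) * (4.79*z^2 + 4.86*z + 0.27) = 0.1437*z^4 - 13.6973*z^3 - 14.1331*z^2 - 0.8775*z - 0.0054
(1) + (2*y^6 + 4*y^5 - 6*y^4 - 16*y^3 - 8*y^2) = 2*y^6 + 4*y^5 - 6*y^4 - 16*y^3 - 8*y^2 + 1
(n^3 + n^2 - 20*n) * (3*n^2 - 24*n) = 3*n^5 - 21*n^4 - 84*n^3 + 480*n^2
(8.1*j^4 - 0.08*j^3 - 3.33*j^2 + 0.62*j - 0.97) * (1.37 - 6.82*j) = -55.242*j^5 + 11.6426*j^4 + 22.601*j^3 - 8.7905*j^2 + 7.4648*j - 1.3289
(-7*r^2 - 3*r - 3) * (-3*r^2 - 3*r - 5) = 21*r^4 + 30*r^3 + 53*r^2 + 24*r + 15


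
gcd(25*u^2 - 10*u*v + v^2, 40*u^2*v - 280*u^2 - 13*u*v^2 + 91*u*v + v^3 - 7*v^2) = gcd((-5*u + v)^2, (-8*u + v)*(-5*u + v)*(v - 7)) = 5*u - v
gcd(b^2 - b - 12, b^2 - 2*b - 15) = b + 3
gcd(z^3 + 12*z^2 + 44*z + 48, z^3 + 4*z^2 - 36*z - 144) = z^2 + 10*z + 24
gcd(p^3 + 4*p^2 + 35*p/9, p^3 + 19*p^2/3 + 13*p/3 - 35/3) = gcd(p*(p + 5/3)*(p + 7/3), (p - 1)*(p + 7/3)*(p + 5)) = p + 7/3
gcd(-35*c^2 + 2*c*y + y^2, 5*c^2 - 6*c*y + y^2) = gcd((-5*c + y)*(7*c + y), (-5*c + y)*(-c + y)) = -5*c + y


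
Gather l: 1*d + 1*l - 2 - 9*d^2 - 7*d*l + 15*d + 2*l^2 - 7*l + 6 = -9*d^2 + 16*d + 2*l^2 + l*(-7*d - 6) + 4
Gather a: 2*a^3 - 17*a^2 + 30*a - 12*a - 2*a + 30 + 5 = 2*a^3 - 17*a^2 + 16*a + 35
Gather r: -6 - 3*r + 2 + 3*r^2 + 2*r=3*r^2 - r - 4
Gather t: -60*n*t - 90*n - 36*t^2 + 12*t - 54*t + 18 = -90*n - 36*t^2 + t*(-60*n - 42) + 18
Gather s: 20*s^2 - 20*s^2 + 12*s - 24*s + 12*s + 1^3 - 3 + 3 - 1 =0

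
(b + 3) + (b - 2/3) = 2*b + 7/3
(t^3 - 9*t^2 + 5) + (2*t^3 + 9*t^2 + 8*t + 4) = 3*t^3 + 8*t + 9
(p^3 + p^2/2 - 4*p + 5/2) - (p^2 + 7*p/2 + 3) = p^3 - p^2/2 - 15*p/2 - 1/2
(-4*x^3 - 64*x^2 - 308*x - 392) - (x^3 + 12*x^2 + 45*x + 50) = -5*x^3 - 76*x^2 - 353*x - 442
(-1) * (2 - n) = n - 2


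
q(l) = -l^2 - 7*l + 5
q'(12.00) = -31.00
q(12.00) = -223.00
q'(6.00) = -19.00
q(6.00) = -73.00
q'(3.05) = -13.10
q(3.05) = -25.65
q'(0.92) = -8.84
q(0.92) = -2.29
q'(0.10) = -7.20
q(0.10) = 4.29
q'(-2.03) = -2.94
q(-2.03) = 15.09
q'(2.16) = -11.32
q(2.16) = -14.79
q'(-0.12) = -6.76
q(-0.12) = 5.83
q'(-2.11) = -2.78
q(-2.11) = 15.32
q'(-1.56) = -3.88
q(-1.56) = 13.49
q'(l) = -2*l - 7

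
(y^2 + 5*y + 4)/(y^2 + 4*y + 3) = (y + 4)/(y + 3)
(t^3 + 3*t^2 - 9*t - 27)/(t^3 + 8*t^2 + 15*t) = (t^2 - 9)/(t*(t + 5))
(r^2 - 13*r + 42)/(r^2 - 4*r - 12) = (r - 7)/(r + 2)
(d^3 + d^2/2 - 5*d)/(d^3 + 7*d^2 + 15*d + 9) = d*(2*d^2 + d - 10)/(2*(d^3 + 7*d^2 + 15*d + 9))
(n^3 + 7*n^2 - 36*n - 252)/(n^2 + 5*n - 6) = (n^2 + n - 42)/(n - 1)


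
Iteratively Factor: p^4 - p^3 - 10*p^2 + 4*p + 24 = (p + 2)*(p^3 - 3*p^2 - 4*p + 12) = (p - 3)*(p + 2)*(p^2 - 4) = (p - 3)*(p + 2)^2*(p - 2)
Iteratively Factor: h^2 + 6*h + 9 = (h + 3)*(h + 3)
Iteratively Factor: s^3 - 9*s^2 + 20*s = (s - 4)*(s^2 - 5*s) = (s - 5)*(s - 4)*(s)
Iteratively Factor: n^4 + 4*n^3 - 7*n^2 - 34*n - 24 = (n + 2)*(n^3 + 2*n^2 - 11*n - 12) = (n + 1)*(n + 2)*(n^2 + n - 12) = (n - 3)*(n + 1)*(n + 2)*(n + 4)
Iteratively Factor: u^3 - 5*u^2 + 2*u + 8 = (u - 4)*(u^2 - u - 2) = (u - 4)*(u + 1)*(u - 2)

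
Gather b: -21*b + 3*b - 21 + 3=-18*b - 18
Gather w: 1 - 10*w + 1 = 2 - 10*w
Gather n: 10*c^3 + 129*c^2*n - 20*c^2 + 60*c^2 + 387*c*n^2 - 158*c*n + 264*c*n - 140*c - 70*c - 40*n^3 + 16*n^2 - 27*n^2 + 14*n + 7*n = 10*c^3 + 40*c^2 - 210*c - 40*n^3 + n^2*(387*c - 11) + n*(129*c^2 + 106*c + 21)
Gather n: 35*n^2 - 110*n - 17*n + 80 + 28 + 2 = 35*n^2 - 127*n + 110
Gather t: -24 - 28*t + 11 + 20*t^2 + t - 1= 20*t^2 - 27*t - 14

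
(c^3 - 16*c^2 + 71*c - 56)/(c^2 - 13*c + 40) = (c^2 - 8*c + 7)/(c - 5)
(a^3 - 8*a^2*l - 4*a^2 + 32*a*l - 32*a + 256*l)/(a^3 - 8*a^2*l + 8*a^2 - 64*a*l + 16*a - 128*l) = (a - 8)/(a + 4)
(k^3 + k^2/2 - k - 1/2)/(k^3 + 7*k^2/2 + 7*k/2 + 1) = (k - 1)/(k + 2)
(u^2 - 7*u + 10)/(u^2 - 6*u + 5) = (u - 2)/(u - 1)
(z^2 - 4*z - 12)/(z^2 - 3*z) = (z^2 - 4*z - 12)/(z*(z - 3))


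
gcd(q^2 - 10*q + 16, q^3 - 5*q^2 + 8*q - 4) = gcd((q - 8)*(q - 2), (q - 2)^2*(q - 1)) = q - 2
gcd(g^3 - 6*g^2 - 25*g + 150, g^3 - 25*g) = g^2 - 25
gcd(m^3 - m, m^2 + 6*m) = m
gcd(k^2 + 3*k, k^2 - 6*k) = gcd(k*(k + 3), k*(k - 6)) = k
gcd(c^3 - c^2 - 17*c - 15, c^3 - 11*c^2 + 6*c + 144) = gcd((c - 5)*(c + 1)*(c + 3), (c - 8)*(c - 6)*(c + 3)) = c + 3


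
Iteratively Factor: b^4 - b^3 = (b)*(b^3 - b^2) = b*(b - 1)*(b^2) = b^2*(b - 1)*(b)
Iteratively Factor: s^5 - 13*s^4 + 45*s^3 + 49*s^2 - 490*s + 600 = (s - 5)*(s^4 - 8*s^3 + 5*s^2 + 74*s - 120) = (s - 5)*(s - 2)*(s^3 - 6*s^2 - 7*s + 60) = (s - 5)^2*(s - 2)*(s^2 - s - 12) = (s - 5)^2*(s - 2)*(s + 3)*(s - 4)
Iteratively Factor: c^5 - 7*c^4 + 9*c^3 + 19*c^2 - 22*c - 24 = (c - 3)*(c^4 - 4*c^3 - 3*c^2 + 10*c + 8) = (c - 3)*(c - 2)*(c^3 - 2*c^2 - 7*c - 4) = (c - 4)*(c - 3)*(c - 2)*(c^2 + 2*c + 1) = (c - 4)*(c - 3)*(c - 2)*(c + 1)*(c + 1)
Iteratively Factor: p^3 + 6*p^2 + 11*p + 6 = (p + 3)*(p^2 + 3*p + 2) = (p + 1)*(p + 3)*(p + 2)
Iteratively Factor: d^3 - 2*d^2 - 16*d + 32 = (d + 4)*(d^2 - 6*d + 8) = (d - 2)*(d + 4)*(d - 4)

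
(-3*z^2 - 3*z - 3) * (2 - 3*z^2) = 9*z^4 + 9*z^3 + 3*z^2 - 6*z - 6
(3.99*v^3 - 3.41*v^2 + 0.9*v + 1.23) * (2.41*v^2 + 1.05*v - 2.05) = 9.6159*v^5 - 4.0286*v^4 - 9.591*v^3 + 10.8998*v^2 - 0.5535*v - 2.5215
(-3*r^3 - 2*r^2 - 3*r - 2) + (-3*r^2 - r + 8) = -3*r^3 - 5*r^2 - 4*r + 6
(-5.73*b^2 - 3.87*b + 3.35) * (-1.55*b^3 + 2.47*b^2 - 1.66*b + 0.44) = 8.8815*b^5 - 8.1546*b^4 - 5.2396*b^3 + 12.1775*b^2 - 7.2638*b + 1.474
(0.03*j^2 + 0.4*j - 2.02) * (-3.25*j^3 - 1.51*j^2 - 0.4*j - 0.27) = -0.0975*j^5 - 1.3453*j^4 + 5.949*j^3 + 2.8821*j^2 + 0.7*j + 0.5454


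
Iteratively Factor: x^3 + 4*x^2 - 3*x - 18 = (x + 3)*(x^2 + x - 6) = (x - 2)*(x + 3)*(x + 3)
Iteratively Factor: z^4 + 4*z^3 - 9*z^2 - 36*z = (z - 3)*(z^3 + 7*z^2 + 12*z) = (z - 3)*(z + 4)*(z^2 + 3*z) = z*(z - 3)*(z + 4)*(z + 3)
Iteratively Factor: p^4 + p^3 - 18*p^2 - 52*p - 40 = (p - 5)*(p^3 + 6*p^2 + 12*p + 8) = (p - 5)*(p + 2)*(p^2 + 4*p + 4) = (p - 5)*(p + 2)^2*(p + 2)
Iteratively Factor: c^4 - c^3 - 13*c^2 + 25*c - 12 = (c + 4)*(c^3 - 5*c^2 + 7*c - 3) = (c - 1)*(c + 4)*(c^2 - 4*c + 3) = (c - 3)*(c - 1)*(c + 4)*(c - 1)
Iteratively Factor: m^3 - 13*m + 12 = (m - 1)*(m^2 + m - 12) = (m - 3)*(m - 1)*(m + 4)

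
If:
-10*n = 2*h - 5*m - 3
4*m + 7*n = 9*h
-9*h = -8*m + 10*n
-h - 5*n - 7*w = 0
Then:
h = -96/71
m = -153/71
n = -36/71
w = 276/497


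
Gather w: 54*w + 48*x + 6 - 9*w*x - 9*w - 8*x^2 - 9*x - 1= w*(45 - 9*x) - 8*x^2 + 39*x + 5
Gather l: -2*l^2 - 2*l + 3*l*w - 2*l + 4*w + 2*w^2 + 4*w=-2*l^2 + l*(3*w - 4) + 2*w^2 + 8*w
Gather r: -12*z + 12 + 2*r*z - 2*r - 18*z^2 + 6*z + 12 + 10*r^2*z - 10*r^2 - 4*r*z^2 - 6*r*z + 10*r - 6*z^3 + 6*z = r^2*(10*z - 10) + r*(-4*z^2 - 4*z + 8) - 6*z^3 - 18*z^2 + 24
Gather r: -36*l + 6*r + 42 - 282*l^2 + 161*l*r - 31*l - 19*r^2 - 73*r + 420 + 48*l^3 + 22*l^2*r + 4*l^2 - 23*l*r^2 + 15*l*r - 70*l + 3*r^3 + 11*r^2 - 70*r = 48*l^3 - 278*l^2 - 137*l + 3*r^3 + r^2*(-23*l - 8) + r*(22*l^2 + 176*l - 137) + 462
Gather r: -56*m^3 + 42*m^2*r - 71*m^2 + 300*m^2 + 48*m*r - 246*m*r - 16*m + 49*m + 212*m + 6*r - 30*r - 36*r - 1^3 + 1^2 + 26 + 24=-56*m^3 + 229*m^2 + 245*m + r*(42*m^2 - 198*m - 60) + 50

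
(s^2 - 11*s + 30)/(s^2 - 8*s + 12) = (s - 5)/(s - 2)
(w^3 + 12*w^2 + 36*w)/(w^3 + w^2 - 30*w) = (w + 6)/(w - 5)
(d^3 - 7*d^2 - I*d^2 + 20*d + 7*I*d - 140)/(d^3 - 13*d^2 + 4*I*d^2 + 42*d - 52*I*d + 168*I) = (d - 5*I)/(d - 6)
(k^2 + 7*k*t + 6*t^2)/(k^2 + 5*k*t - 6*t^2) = (-k - t)/(-k + t)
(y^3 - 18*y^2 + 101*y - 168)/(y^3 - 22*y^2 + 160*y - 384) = (y^2 - 10*y + 21)/(y^2 - 14*y + 48)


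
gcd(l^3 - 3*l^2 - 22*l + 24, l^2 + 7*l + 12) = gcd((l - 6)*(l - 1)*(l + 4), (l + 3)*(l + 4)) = l + 4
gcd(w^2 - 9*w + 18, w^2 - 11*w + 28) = 1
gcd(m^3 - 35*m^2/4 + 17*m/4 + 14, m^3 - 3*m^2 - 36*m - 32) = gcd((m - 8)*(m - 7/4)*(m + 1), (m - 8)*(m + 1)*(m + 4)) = m^2 - 7*m - 8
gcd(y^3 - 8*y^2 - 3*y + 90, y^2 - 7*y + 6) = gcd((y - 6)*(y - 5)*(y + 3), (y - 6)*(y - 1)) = y - 6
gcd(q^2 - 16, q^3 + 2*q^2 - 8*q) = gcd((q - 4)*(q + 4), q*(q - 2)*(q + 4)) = q + 4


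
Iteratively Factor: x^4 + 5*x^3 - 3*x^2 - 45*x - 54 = (x + 3)*(x^3 + 2*x^2 - 9*x - 18) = (x - 3)*(x + 3)*(x^2 + 5*x + 6) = (x - 3)*(x + 3)^2*(x + 2)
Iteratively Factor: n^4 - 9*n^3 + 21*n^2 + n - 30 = (n + 1)*(n^3 - 10*n^2 + 31*n - 30) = (n - 3)*(n + 1)*(n^2 - 7*n + 10) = (n - 3)*(n - 2)*(n + 1)*(n - 5)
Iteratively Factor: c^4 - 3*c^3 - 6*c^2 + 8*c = (c + 2)*(c^3 - 5*c^2 + 4*c) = (c - 1)*(c + 2)*(c^2 - 4*c) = c*(c - 1)*(c + 2)*(c - 4)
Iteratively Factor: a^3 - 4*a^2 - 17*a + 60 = (a - 3)*(a^2 - a - 20) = (a - 3)*(a + 4)*(a - 5)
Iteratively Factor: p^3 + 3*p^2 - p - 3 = (p + 3)*(p^2 - 1) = (p + 1)*(p + 3)*(p - 1)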